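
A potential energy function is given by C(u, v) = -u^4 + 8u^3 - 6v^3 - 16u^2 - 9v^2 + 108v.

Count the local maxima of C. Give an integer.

C separates as a function of u plus a function of v, so ∇C=0 decouples.
∂C/∂u = -4u(u - 4)(u - 2) = 0 at u ∈ {0, 2, 4}; ∂C/∂v = -18(v - 2)(v + 3) = 0 at v ∈ {-3, 2}.
The Hessian is diagonal: diag(C_uu, C_vv). Second derivatives: C_uu(0)=-32, C_uu(2)=16, C_uu(4)=-32; C_vv(-3)=90, C_vv(2)=-90.
Local maxima occur where both diagonal entries negative: (0, 2), (4, 2). Count: 2.

2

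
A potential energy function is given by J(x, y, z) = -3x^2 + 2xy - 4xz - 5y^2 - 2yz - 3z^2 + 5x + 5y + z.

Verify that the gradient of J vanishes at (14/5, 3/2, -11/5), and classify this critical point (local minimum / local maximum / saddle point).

local maximum

∇J = (-6x + 2y - 4z + 5, 2x - 10y - 2z + 5, -4x - 2y - 6z + 1); substituting (14/5, 3/2, -11/5) gives ∇J = (0, 0, 0), so (14/5, 3/2, -11/5) is indeed a critical point.
The Hessian is constant: H = [[-6, 2, -4], [2, -10, -2], [-4, -2, -6]].
Leading principal minors: Δ₁ = -6, Δ₂ = 56, Δ₃ = -120.
The minors alternate sign starting negative (−, +, −), so H is negative definite: a local maximum.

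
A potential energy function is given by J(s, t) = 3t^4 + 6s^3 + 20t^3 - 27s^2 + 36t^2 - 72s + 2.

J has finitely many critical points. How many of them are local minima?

J separates as a function of s plus a function of t, so ∇J=0 decouples.
∂J/∂s = 18(s - 4)(s + 1) = 0 at s ∈ {-1, 4}; ∂J/∂t = 12t(t + 2)(t + 3) = 0 at t ∈ {-3, -2, 0}.
The Hessian is diagonal: diag(J_ss, J_tt). Second derivatives: J_ss(-1)=-90, J_ss(4)=90; J_tt(-3)=36, J_tt(-2)=-24, J_tt(0)=72.
Local minima occur where both diagonal entries positive: (4, -3), (4, 0). Count: 2.

2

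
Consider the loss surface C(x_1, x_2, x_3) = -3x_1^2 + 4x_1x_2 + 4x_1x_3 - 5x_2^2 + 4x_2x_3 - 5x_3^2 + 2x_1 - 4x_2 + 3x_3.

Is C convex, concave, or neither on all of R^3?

concave

C is quadratic, so its Hessian is the constant matrix H = [[-6, 4, 4], [4, -10, 4], [4, 4, -10]].
Leading principal minors: -6, 44, -56.
Signs alternate −, +, − ⇒ H ≺ 0 ⇒ concave.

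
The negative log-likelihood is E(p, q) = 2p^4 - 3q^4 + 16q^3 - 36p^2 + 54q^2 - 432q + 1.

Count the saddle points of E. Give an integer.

E separates as a function of p plus a function of q, so ∇E=0 decouples.
∂E/∂p = 8p(p - 3)(p + 3) = 0 at p ∈ {-3, 0, 3}; ∂E/∂q = -12(q - 4)(q - 3)(q + 3) = 0 at q ∈ {-3, 3, 4}.
The Hessian is diagonal: diag(E_pp, E_qq). Second derivatives: E_pp(-3)=144, E_pp(0)=-72, E_pp(3)=144; E_qq(-3)=-504, E_qq(3)=72, E_qq(4)=-84.
Saddle points occur where the two diagonal entries have opposite signs: (-3, -3), (-3, 4), (0, 3), (3, -3), (3, 4). Count: 5.

5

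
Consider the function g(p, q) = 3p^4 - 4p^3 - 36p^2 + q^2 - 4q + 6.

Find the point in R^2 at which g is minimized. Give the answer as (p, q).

g(p,q) separates as A(p) + B(q) + 6, so its minimum is min A + min B + 6.
A'(p) = 12p(p - 3)(p + 2) vanishes at p ∈ {-2, 0, 3}; B'(q) = 2q - 4 vanishes at q ∈ {2}.
Local minima of A (where A''>0): A(-2)=-64, A(3)=-189. Local minima of B: B(2)=-4.
So the global minimum of g is A(3) + B(2) + 6 = -189 − 4 + 6 = -187, attained at (3, 2).

(3, 2)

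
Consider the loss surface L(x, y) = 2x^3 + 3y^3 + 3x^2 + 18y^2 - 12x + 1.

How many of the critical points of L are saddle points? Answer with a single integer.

2

L separates as a function of x plus a function of y, so ∇L=0 decouples.
∂L/∂x = 6(x - 1)(x + 2) = 0 at x ∈ {-2, 1}; ∂L/∂y = 9y(y + 4) = 0 at y ∈ {-4, 0}.
The Hessian is diagonal: diag(L_xx, L_yy). Second derivatives: L_xx(-2)=-18, L_xx(1)=18; L_yy(-4)=-36, L_yy(0)=36.
Saddle points occur where the two diagonal entries have opposite signs: (-2, 0), (1, -4). Count: 2.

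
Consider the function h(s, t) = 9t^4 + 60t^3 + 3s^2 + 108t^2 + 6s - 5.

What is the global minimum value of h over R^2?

h(s,t) separates as P(s) + Q(t) − 5, so its minimum is min P + min Q − 5.
P'(s) = 6s + 6 vanishes at s ∈ {-1}; Q'(t) = 36t(t + 2)(t + 3) vanishes at t ∈ {-3, -2, 0}.
Local minima of P (where P''>0): P(-1)=-3. Local minima of Q: Q(-3)=81, Q(0)=0.
So the global minimum of h is P(-1) + Q(0) − 5 = -3 + 0 − 5 = -8, attained at (-1, 0).

-8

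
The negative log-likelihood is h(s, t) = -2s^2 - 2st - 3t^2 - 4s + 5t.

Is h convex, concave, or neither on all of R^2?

h is quadratic, so its Hessian is the constant matrix H = [[-4, -2], [-2, -6]].
det(H) = 20, tr(H) = -10.
det(H) > 0 and tr(H) < 0, so H is negative definite everywhere: concave.

concave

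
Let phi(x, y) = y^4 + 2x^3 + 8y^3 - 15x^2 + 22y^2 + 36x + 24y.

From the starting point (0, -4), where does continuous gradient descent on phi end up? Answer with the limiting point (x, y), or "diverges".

phi is separable, so gradient descent decouples: x follows -∂phi/∂x, y follows -∂phi/∂y.
∂phi/∂x = 6(x - 3)(x - 2); at x=0 this is 36, so x decreases.
∂phi/∂y = 4(y + 1)(y + 2)(y + 3); at y=-4 this is -24, so y increases.
The x-coordinate has no critical point in that direction and runs off to infinity.

diverges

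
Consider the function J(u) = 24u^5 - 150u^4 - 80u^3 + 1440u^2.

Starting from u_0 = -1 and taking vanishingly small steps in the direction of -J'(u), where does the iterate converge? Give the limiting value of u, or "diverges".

J'(u) = 120u(u - 4)(u - 3)(u + 2), so J'(-1) = -2400.
Gradient descent moves in the -J' direction, i.e. u is increasing.
The nearest critical point in that direction is u = 0, where J'' = 2880 > 0 (a local minimum). The iterate converges there.

0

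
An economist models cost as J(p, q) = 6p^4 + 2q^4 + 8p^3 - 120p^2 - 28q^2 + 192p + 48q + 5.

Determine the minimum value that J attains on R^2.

J(p,q) separates as A(p) + B(q) + 5, so its minimum is min A + min B + 5.
A'(p) = 24(p - 2)(p - 1)(p + 4) vanishes at p ∈ {-4, 1, 2}; B'(q) = 8(q - 2)(q - 1)(q + 3) vanishes at q ∈ {-3, 1, 2}.
Local minima of A (where A''>0): A(-4)=-1664, A(2)=64. Local minima of B: B(-3)=-234, B(2)=16.
So the global minimum of J is A(-4) + B(-3) + 5 = -1664 − 234 + 5 = -1893, attained at (-4, -3).

-1893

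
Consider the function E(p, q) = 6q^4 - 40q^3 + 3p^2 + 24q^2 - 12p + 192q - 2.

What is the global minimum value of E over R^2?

E(p,q) separates as A(p) + B(q) − 2, so its minimum is min A + min B − 2.
A'(p) = 6p - 12 vanishes at p ∈ {2}; B'(q) = 24(q - 4)(q - 2)(q + 1) vanishes at q ∈ {-1, 2, 4}.
Local minima of A (where A''>0): A(2)=-12. Local minima of B: B(-1)=-122, B(4)=128.
So the global minimum of E is A(2) + B(-1) − 2 = -12 − 122 − 2 = -136, attained at (2, -1).

-136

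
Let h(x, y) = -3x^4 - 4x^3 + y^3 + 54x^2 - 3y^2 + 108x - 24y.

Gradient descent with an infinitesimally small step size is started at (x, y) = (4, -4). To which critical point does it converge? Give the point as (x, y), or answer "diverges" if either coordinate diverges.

diverges

h is separable, so gradient descent decouples: x follows -∂h/∂x, y follows -∂h/∂y.
∂h/∂x = -12(x - 3)(x + 1)(x + 3); at x=4 this is -420, so x increases.
∂h/∂y = 3(y - 4)(y + 2); at y=-4 this is 48, so y decreases.
The x-coordinate has no critical point in that direction and runs off to infinity.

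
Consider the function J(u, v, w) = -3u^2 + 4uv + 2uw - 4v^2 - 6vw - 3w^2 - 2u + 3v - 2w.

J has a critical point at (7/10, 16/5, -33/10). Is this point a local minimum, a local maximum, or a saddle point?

local maximum

The Hessian is constant: H = [[-6, 4, 2], [4, -8, -6], [2, -6, -6]].
Leading principal minors: Δ₁ = -6, Δ₂ = 32, Δ₃ = -40.
The minors alternate sign starting negative (−, +, −), so H is negative definite: a local maximum.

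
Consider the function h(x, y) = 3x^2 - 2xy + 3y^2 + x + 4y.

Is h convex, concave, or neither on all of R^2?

convex

h is quadratic, so its Hessian is the constant matrix H = [[6, -2], [-2, 6]].
det(H) = 32, tr(H) = 12.
det(H) > 0 and tr(H) > 0, so H is positive definite everywhere: convex.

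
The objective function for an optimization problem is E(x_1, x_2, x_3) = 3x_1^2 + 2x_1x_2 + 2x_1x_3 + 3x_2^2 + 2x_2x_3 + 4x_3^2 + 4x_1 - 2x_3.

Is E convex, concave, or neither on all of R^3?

convex

E is quadratic, so its Hessian is the constant matrix H = [[6, 2, 2], [2, 6, 2], [2, 2, 8]].
Leading principal minors: 6, 32, 224.
All positive ⇒ H ≻ 0 ⇒ convex.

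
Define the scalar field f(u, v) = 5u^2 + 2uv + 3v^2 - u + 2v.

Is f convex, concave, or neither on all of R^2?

f is quadratic, so its Hessian is the constant matrix H = [[10, 2], [2, 6]].
det(H) = 56, tr(H) = 16.
det(H) > 0 and tr(H) > 0, so H is positive definite everywhere: convex.

convex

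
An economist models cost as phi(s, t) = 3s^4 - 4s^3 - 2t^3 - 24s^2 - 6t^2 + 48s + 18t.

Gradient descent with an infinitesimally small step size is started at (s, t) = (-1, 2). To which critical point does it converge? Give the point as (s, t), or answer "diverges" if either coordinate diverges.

diverges

phi is separable, so gradient descent decouples: s follows -∂phi/∂s, t follows -∂phi/∂t.
∂phi/∂s = 12(s - 2)(s - 1)(s + 2); at s=-1 this is 72, so s decreases.
∂phi/∂t = -6(t - 1)(t + 3); at t=2 this is -30, so t increases.
The t-coordinate has no critical point in that direction and runs off to infinity.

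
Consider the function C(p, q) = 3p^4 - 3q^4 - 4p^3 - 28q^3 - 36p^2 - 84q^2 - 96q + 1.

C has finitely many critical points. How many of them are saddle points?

C separates as a function of p plus a function of q, so ∇C=0 decouples.
∂C/∂p = 12p(p - 3)(p + 2) = 0 at p ∈ {-2, 0, 3}; ∂C/∂q = -12(q + 1)(q + 2)(q + 4) = 0 at q ∈ {-4, -2, -1}.
The Hessian is diagonal: diag(C_pp, C_qq). Second derivatives: C_pp(-2)=120, C_pp(0)=-72, C_pp(3)=180; C_qq(-4)=-72, C_qq(-2)=24, C_qq(-1)=-36.
Saddle points occur where the two diagonal entries have opposite signs: (-2, -4), (-2, -1), (0, -2), (3, -4), (3, -1). Count: 5.

5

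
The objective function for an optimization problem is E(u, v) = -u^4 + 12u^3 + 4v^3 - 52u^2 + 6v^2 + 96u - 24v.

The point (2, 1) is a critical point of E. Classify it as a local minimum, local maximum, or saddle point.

saddle point

The mixed partial ∂²E/∂u∂v is 0, so the Hessian at any point is diag(E_uu, E_vv) = diag(4(-3u^2 + 18u - 26), 12(2v + 1)).
At (2, 1): H = diag(-8, 36).
The eigenvalues have opposite signs, so H is indefinite: a saddle point.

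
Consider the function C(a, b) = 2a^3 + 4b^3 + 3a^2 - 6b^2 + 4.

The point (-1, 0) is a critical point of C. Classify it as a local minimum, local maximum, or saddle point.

The mixed partial ∂²C/∂a∂b is 0, so the Hessian at any point is diag(C_aa, C_bb) = diag(6(2a + 1), 12(2b - 1)).
At (-1, 0): H = diag(-6, -12).
Both eigenvalues are negative, so H is negative definite: a local maximum.

local maximum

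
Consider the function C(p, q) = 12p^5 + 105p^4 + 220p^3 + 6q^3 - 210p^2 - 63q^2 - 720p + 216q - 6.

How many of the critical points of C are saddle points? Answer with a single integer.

C separates as a function of p plus a function of q, so ∇C=0 decouples.
∂C/∂p = 60(p - 1)(p + 1)(p + 3)(p + 4) = 0 at p ∈ {-4, -3, -1, 1}; ∂C/∂q = 18(q - 4)(q - 3) = 0 at q ∈ {3, 4}.
The Hessian is diagonal: diag(C_pp, C_qq). Second derivatives: C_pp(-4)=-900, C_pp(-3)=480, C_pp(-1)=-720, C_pp(1)=2400; C_qq(3)=-18, C_qq(4)=18.
Saddle points occur where the two diagonal entries have opposite signs: (-4, 4), (-3, 3), (-1, 4), (1, 3). Count: 4.

4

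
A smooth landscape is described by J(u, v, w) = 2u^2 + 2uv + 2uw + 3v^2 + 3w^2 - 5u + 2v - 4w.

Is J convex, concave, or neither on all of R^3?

convex

J is quadratic, so its Hessian is the constant matrix H = [[4, 2, 2], [2, 6, 0], [2, 0, 6]].
Leading principal minors: 4, 20, 96.
All positive ⇒ H ≻ 0 ⇒ convex.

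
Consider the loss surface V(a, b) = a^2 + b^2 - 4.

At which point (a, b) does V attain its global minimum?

V(a,b) separates as P(a) + Q(b) − 4, so its minimum is min P + min Q − 4.
P'(a) = 2a vanishes at a ∈ {0}; Q'(b) = 2b vanishes at b ∈ {0}.
Local minima of P (where P''>0): P(0)=0. Local minima of Q: Q(0)=0.
So the global minimum of V is P(0) + Q(0) − 4 = 0 + 0 − 4 = -4, attained at (0, 0).

(0, 0)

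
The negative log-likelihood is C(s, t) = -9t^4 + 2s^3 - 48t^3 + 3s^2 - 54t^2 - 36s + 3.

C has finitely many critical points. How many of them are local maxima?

2

C separates as a function of s plus a function of t, so ∇C=0 decouples.
∂C/∂s = 6(s - 2)(s + 3) = 0 at s ∈ {-3, 2}; ∂C/∂t = -36t(t + 1)(t + 3) = 0 at t ∈ {-3, -1, 0}.
The Hessian is diagonal: diag(C_ss, C_tt). Second derivatives: C_ss(-3)=-30, C_ss(2)=30; C_tt(-3)=-216, C_tt(-1)=72, C_tt(0)=-108.
Local maxima occur where both diagonal entries negative: (-3, -3), (-3, 0). Count: 2.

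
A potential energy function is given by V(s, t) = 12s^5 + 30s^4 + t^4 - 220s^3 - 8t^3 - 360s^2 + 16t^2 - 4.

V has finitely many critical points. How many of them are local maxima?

2

V separates as a function of s plus a function of t, so ∇V=0 decouples.
∂V/∂s = 60s(s - 3)(s + 1)(s + 4) = 0 at s ∈ {-4, -1, 0, 3}; ∂V/∂t = 4t(t - 4)(t - 2) = 0 at t ∈ {0, 2, 4}.
The Hessian is diagonal: diag(V_ss, V_tt). Second derivatives: V_ss(-4)=-5040, V_ss(-1)=720, V_ss(0)=-720, V_ss(3)=5040; V_tt(0)=32, V_tt(2)=-16, V_tt(4)=32.
Local maxima occur where both diagonal entries negative: (-4, 2), (0, 2). Count: 2.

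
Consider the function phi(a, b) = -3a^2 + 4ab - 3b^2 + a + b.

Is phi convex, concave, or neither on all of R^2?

phi is quadratic, so its Hessian is the constant matrix H = [[-6, 4], [4, -6]].
det(H) = 20, tr(H) = -12.
det(H) > 0 and tr(H) < 0, so H is negative definite everywhere: concave.

concave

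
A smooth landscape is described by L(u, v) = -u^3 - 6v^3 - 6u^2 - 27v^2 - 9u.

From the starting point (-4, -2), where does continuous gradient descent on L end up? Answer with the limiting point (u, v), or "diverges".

L is separable, so gradient descent decouples: u follows -∂L/∂u, v follows -∂L/∂v.
∂L/∂u = -3(u + 1)(u + 3); at u=-4 this is -9, so u increases.
∂L/∂v = -18v(v + 3); at v=-2 this is 36, so v decreases.
u converges to its nearest critical value -3 (a local min of the u-part); v converges to -3. The iterate converges to (-3, -3).

(-3, -3)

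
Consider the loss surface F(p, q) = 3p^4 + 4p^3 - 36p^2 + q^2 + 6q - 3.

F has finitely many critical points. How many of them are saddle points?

F separates as a function of p plus a function of q, so ∇F=0 decouples.
∂F/∂p = 12p(p - 2)(p + 3) = 0 at p ∈ {-3, 0, 2}; ∂F/∂q = 2(q + 3) = 0 at q ∈ {-3}.
The Hessian is diagonal: diag(F_pp, F_qq). Second derivatives: F_pp(-3)=180, F_pp(0)=-72, F_pp(2)=120; F_qq(-3)=2.
Saddle points occur where the two diagonal entries have opposite signs: (0, -3). Count: 1.

1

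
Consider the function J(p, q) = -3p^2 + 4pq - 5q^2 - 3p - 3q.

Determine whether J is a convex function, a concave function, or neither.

J is quadratic, so its Hessian is the constant matrix H = [[-6, 4], [4, -10]].
det(H) = 44, tr(H) = -16.
det(H) > 0 and tr(H) < 0, so H is negative definite everywhere: concave.

concave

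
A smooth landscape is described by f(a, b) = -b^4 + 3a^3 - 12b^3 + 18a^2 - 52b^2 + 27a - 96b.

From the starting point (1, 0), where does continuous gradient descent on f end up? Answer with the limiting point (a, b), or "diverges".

diverges

f is separable, so gradient descent decouples: a follows -∂f/∂a, b follows -∂f/∂b.
∂f/∂a = 9(a + 1)(a + 3); at a=1 this is 72, so a decreases.
∂f/∂b = -4(b + 2)(b + 3)(b + 4); at b=0 this is -96, so b increases.
The b-coordinate has no critical point in that direction and runs off to infinity.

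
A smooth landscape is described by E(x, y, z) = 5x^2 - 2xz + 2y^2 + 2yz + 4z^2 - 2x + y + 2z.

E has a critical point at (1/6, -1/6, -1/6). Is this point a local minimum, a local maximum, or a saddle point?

The Hessian is constant: H = [[10, 0, -2], [0, 4, 2], [-2, 2, 8]].
Leading principal minors: Δ₁ = 10, Δ₂ = 40, Δ₃ = 264.
All leading minors are positive, so H is positive definite: a local minimum.

local minimum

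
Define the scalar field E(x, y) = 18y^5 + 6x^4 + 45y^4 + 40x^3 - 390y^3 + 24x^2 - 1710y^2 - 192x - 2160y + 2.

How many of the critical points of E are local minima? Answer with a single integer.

4

E separates as a function of x plus a function of y, so ∇E=0 decouples.
∂E/∂x = 24(x - 1)(x + 2)(x + 4) = 0 at x ∈ {-4, -2, 1}; ∂E/∂y = 90(y - 4)(y + 1)(y + 2)(y + 3) = 0 at y ∈ {-3, -2, -1, 4}.
The Hessian is diagonal: diag(E_xx, E_yy). Second derivatives: E_xx(-4)=240, E_xx(-2)=-144, E_xx(1)=360; E_yy(-3)=-1260, E_yy(-2)=540, E_yy(-1)=-900, E_yy(4)=18900.
Local minima occur where both diagonal entries positive: (-4, -2), (-4, 4), (1, -2), (1, 4). Count: 4.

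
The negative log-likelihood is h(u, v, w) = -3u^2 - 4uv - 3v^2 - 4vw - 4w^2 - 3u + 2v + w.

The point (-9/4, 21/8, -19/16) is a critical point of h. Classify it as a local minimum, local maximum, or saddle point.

local maximum

The Hessian is constant: H = [[-6, -4, 0], [-4, -6, -4], [0, -4, -8]].
Leading principal minors: Δ₁ = -6, Δ₂ = 20, Δ₃ = -64.
The minors alternate sign starting negative (−, +, −), so H is negative definite: a local maximum.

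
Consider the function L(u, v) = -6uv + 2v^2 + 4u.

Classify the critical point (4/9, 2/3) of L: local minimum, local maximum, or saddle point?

The Hessian of L is constant: H = [[0, -6], [-6, 4]].
det(H) = 0·4 − (-6)² = -36.
Since det(H) < 0, H is indefinite and the critical point is a saddle point.

saddle point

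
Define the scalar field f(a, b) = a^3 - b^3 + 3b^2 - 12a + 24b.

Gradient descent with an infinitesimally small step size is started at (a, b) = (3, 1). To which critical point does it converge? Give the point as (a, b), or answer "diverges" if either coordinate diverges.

(2, -2)

f is separable, so gradient descent decouples: a follows -∂f/∂a, b follows -∂f/∂b.
∂f/∂a = 3(a - 2)(a + 2); at a=3 this is 15, so a decreases.
∂f/∂b = -3(b - 4)(b + 2); at b=1 this is 27, so b decreases.
a converges to its nearest critical value 2 (a local min of the a-part); b converges to -2. The iterate converges to (2, -2).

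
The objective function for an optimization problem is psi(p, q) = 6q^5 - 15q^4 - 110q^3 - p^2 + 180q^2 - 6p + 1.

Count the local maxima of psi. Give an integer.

psi separates as a function of p plus a function of q, so ∇psi=0 decouples.
∂psi/∂p = -2(p + 3) = 0 at p ∈ {-3}; ∂psi/∂q = 30q(q - 4)(q - 1)(q + 3) = 0 at q ∈ {-3, 0, 1, 4}.
The Hessian is diagonal: diag(psi_pp, psi_qq). Second derivatives: psi_pp(-3)=-2; psi_qq(-3)=-2520, psi_qq(0)=360, psi_qq(1)=-360, psi_qq(4)=2520.
Local maxima occur where both diagonal entries negative: (-3, -3), (-3, 1). Count: 2.

2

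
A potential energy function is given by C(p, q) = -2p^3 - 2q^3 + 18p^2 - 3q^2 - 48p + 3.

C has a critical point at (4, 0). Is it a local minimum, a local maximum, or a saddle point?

The mixed partial ∂²C/∂p∂q is 0, so the Hessian at any point is diag(C_pp, C_qq) = diag(12(-p + 3), -6(2q + 1)).
At (4, 0): H = diag(-12, -6).
Both eigenvalues are negative, so H is negative definite: a local maximum.

local maximum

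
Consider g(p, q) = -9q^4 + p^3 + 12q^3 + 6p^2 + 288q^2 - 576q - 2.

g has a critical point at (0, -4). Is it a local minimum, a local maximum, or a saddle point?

The mixed partial ∂²g/∂p∂q is 0, so the Hessian at any point is diag(g_pp, g_qq) = diag(6(p + 2), 36(-3q^2 + 2q + 16)).
At (0, -4): H = diag(12, -1440).
The eigenvalues have opposite signs, so H is indefinite: a saddle point.

saddle point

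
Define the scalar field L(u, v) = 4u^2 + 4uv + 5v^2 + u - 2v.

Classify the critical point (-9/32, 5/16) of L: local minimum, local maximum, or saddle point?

local minimum

The Hessian of L is constant: H = [[8, 4], [4, 10]].
det(H) = 8·10 − 4² = 64.
det(H) > 0 and tr(H) = 18 > 0, so H is positive definite and the point is a local minimum.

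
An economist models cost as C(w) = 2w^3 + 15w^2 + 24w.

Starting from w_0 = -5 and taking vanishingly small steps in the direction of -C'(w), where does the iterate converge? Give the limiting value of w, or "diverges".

diverges

C'(w) = 6(w + 1)(w + 4), so C'(-5) = 24.
Gradient descent moves in the -C' direction, i.e. w is decreasing.
There is no critical point below w=-5, and C' keeps the same sign, so the iterate runs off to −∞.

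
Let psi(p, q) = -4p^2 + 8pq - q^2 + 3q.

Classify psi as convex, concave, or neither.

neither

psi is quadratic, so its Hessian is the constant matrix H = [[-8, 8], [8, -2]].
det(H) = -48, tr(H) = -10.
det(H) < 0, so H is indefinite: neither convex nor concave.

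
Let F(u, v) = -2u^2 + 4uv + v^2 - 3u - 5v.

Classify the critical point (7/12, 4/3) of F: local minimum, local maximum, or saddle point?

The Hessian of F is constant: H = [[-4, 4], [4, 2]].
det(H) = (-4)·2 − 4² = -24.
Since det(H) < 0, H is indefinite and the critical point is a saddle point.

saddle point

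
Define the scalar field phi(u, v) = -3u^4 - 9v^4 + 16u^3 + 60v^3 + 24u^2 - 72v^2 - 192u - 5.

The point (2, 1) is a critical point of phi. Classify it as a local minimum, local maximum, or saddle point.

The mixed partial ∂²phi/∂u∂v is 0, so the Hessian at any point is diag(phi_uu, phi_vv) = diag(12(-3u^2 + 8u + 4), 36(-3v^2 + 10v - 4)).
At (2, 1): H = diag(96, 108).
Both eigenvalues are positive, so H is positive definite: a local minimum.

local minimum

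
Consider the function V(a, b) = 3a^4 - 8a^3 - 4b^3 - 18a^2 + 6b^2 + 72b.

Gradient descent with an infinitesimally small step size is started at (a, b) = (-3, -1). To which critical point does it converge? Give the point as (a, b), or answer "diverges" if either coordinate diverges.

(-1, -2)

V is separable, so gradient descent decouples: a follows -∂V/∂a, b follows -∂V/∂b.
∂V/∂a = 12a(a - 3)(a + 1); at a=-3 this is -432, so a increases.
∂V/∂b = -12(b - 3)(b + 2); at b=-1 this is 48, so b decreases.
a converges to its nearest critical value -1 (a local min of the a-part); b converges to -2. The iterate converges to (-1, -2).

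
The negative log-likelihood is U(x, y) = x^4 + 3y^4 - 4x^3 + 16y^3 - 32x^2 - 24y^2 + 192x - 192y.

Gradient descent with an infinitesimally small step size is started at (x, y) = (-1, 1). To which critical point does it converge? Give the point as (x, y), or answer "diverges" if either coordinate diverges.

U is separable, so gradient descent decouples: x follows -∂U/∂x, y follows -∂U/∂y.
∂U/∂x = 4(x - 4)(x - 3)(x + 4); at x=-1 this is 240, so x decreases.
∂U/∂y = 12(y - 2)(y + 2)(y + 4); at y=1 this is -180, so y increases.
x converges to its nearest critical value -4 (a local min of the x-part); y converges to 2. The iterate converges to (-4, 2).

(-4, 2)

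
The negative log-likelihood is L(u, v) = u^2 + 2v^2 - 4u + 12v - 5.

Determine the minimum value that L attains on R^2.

L(u,v) separates as P(u) + Q(v) − 5, so its minimum is min P + min Q − 5.
P'(u) = 2u - 4 vanishes at u ∈ {2}; Q'(v) = 4v + 12 vanishes at v ∈ {-3}.
Local minima of P (where P''>0): P(2)=-4. Local minima of Q: Q(-3)=-18.
So the global minimum of L is P(2) + Q(-3) − 5 = -4 − 18 − 5 = -27, attained at (2, -3).

-27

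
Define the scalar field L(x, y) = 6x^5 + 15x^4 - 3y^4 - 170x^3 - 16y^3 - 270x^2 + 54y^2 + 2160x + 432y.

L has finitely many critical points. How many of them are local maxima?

L separates as a function of x plus a function of y, so ∇L=0 decouples.
∂L/∂x = 30(x - 3)(x - 2)(x + 3)(x + 4) = 0 at x ∈ {-4, -3, 2, 3}; ∂L/∂y = -12(y - 3)(y + 3)(y + 4) = 0 at y ∈ {-4, -3, 3}.
The Hessian is diagonal: diag(L_xx, L_yy). Second derivatives: L_xx(-4)=-1260, L_xx(-3)=900, L_xx(2)=-900, L_xx(3)=1260; L_yy(-4)=-84, L_yy(-3)=72, L_yy(3)=-504.
Local maxima occur where both diagonal entries negative: (-4, -4), (-4, 3), (2, -4), (2, 3). Count: 4.

4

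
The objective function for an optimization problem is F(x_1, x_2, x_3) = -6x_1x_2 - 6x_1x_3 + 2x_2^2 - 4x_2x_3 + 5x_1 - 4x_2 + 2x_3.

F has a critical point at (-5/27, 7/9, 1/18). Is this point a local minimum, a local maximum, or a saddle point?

saddle point

The Hessian is constant: H = [[0, -6, -6], [-6, 4, -4], [-6, -4, 0]].
Leading principal minors: Δ₁ = 0, Δ₂ = -36, Δ₃ = -432.
The minors fit neither the all-positive nor the alternating-sign pattern, so H is indefinite: a saddle point.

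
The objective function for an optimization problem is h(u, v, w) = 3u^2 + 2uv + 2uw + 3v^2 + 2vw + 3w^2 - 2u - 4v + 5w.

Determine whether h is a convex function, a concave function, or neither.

convex

h is quadratic, so its Hessian is the constant matrix H = [[6, 2, 2], [2, 6, 2], [2, 2, 6]].
Leading principal minors: 6, 32, 160.
All positive ⇒ H ≻ 0 ⇒ convex.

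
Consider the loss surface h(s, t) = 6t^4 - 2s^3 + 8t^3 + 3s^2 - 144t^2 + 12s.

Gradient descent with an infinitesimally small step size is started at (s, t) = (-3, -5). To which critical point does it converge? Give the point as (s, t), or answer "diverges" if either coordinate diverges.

h is separable, so gradient descent decouples: s follows -∂h/∂s, t follows -∂h/∂t.
∂h/∂s = -6(s - 2)(s + 1); at s=-3 this is -60, so s increases.
∂h/∂t = 24t(t - 3)(t + 4); at t=-5 this is -960, so t increases.
s converges to its nearest critical value -1 (a local min of the s-part); t converges to -4. The iterate converges to (-1, -4).

(-1, -4)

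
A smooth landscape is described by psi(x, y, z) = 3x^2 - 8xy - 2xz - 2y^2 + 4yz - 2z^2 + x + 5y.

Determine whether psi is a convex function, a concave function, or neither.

neither

psi is quadratic, so its Hessian is the constant matrix H = [[6, -8, -2], [-8, -4, 4], [-2, 4, -4]].
Leading principal minors: 6, -88, 400.
Neither pattern holds ⇒ H is indefinite ⇒ neither convex nor concave.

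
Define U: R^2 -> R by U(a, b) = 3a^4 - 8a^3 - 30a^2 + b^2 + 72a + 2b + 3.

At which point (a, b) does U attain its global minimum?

U(a,b) separates as P(a) + Q(b) + 3, so its minimum is min P + min Q + 3.
P'(a) = 12(a - 3)(a - 1)(a + 2) vanishes at a ∈ {-2, 1, 3}; Q'(b) = 2b + 2 vanishes at b ∈ {-1}.
Local minima of P (where P''>0): P(-2)=-152, P(3)=-27. Local minima of Q: Q(-1)=-1.
So the global minimum of U is P(-2) + Q(-1) + 3 = -152 − 1 + 3 = -150, attained at (-2, -1).

(-2, -1)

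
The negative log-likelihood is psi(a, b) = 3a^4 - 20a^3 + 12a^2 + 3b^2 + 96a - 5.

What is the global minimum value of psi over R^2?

psi(a,b) separates as P(a) + Q(b) − 5, so its minimum is min P + min Q − 5.
P'(a) = 12(a - 4)(a - 2)(a + 1) vanishes at a ∈ {-1, 2, 4}; Q'(b) = 6b vanishes at b ∈ {0}.
Local minima of P (where P''>0): P(-1)=-61, P(4)=64. Local minima of Q: Q(0)=0.
So the global minimum of psi is P(-1) + Q(0) − 5 = -61 + 0 − 5 = -66, attained at (-1, 0).

-66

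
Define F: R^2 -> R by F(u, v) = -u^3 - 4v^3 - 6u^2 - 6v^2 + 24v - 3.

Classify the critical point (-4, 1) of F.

The mixed partial ∂²F/∂u∂v is 0, so the Hessian at any point is diag(F_uu, F_vv) = diag(-6(u + 2), -12(2v + 1)).
At (-4, 1): H = diag(12, -36).
The eigenvalues have opposite signs, so H is indefinite: a saddle point.

saddle point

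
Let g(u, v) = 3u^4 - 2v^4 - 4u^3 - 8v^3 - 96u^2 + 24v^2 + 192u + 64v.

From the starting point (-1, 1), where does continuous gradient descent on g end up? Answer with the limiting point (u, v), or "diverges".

(-4, -1)

g is separable, so gradient descent decouples: u follows -∂g/∂u, v follows -∂g/∂v.
∂g/∂u = 12(u - 4)(u - 1)(u + 4); at u=-1 this is 360, so u decreases.
∂g/∂v = -8(v - 2)(v + 1)(v + 4); at v=1 this is 80, so v decreases.
u converges to its nearest critical value -4 (a local min of the u-part); v converges to -1. The iterate converges to (-4, -1).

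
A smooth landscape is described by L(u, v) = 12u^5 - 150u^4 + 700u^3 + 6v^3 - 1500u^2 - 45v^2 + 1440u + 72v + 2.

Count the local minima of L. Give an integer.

L separates as a function of u plus a function of v, so ∇L=0 decouples.
∂L/∂u = 60(u - 4)(u - 3)(u - 2)(u - 1) = 0 at u ∈ {1, 2, 3, 4}; ∂L/∂v = 18(v - 4)(v - 1) = 0 at v ∈ {1, 4}.
The Hessian is diagonal: diag(L_uu, L_vv). Second derivatives: L_uu(1)=-360, L_uu(2)=120, L_uu(3)=-120, L_uu(4)=360; L_vv(1)=-54, L_vv(4)=54.
Local minima occur where both diagonal entries positive: (2, 4), (4, 4). Count: 2.

2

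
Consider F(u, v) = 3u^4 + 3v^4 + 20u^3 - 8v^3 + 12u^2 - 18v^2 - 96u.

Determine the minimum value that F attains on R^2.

F(u,v) separates as P(u) + Q(v), so its minimum is min P + min Q.
P'(u) = 12(u - 1)(u + 2)(u + 4) vanishes at u ∈ {-4, -2, 1}; Q'(v) = 12v(v - 3)(v + 1) vanishes at v ∈ {-1, 0, 3}.
Local minima of P (where P''>0): P(-4)=64, P(1)=-61. Local minima of Q: Q(-1)=-7, Q(3)=-135.
So the global minimum of F is P(1) + Q(3) = -61 − 135 = -196, attained at (1, 3).

-196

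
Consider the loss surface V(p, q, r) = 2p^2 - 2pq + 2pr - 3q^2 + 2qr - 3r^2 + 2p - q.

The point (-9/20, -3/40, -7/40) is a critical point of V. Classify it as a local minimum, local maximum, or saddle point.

saddle point

The Hessian is constant: H = [[4, -2, 2], [-2, -6, 2], [2, 2, -6]].
Leading principal minors: Δ₁ = 4, Δ₂ = -28, Δ₃ = 160.
The minors fit neither the all-positive nor the alternating-sign pattern, so H is indefinite: a saddle point.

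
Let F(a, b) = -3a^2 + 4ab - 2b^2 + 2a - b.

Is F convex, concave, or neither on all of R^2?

F is quadratic, so its Hessian is the constant matrix H = [[-6, 4], [4, -4]].
det(H) = 8, tr(H) = -10.
det(H) > 0 and tr(H) < 0, so H is negative definite everywhere: concave.

concave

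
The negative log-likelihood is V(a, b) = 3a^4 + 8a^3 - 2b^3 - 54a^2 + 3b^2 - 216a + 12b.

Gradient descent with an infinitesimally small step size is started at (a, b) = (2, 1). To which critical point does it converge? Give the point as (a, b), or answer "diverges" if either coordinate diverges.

(3, -1)

V is separable, so gradient descent decouples: a follows -∂V/∂a, b follows -∂V/∂b.
∂V/∂a = 12(a - 3)(a + 2)(a + 3); at a=2 this is -240, so a increases.
∂V/∂b = -6(b - 2)(b + 1); at b=1 this is 12, so b decreases.
a converges to its nearest critical value 3 (a local min of the a-part); b converges to -1. The iterate converges to (3, -1).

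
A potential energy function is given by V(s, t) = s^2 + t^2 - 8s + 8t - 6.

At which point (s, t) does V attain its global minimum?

V(s,t) separates as P(s) + Q(t) − 6, so its minimum is min P + min Q − 6.
P'(s) = 2s - 8 vanishes at s ∈ {4}; Q'(t) = 2(t + 4) vanishes at t ∈ {-4}.
Local minima of P (where P''>0): P(4)=-16. Local minima of Q: Q(-4)=-16.
So the global minimum of V is P(4) + Q(-4) − 6 = -16 − 16 − 6 = -38, attained at (4, -4).

(4, -4)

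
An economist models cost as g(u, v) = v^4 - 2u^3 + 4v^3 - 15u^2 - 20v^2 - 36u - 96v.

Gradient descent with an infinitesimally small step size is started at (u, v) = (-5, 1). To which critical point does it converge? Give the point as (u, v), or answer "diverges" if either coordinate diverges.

g is separable, so gradient descent decouples: u follows -∂g/∂u, v follows -∂g/∂v.
∂g/∂u = -6(u + 2)(u + 3); at u=-5 this is -36, so u increases.
∂g/∂v = 4(v - 3)(v + 2)(v + 4); at v=1 this is -120, so v increases.
u converges to its nearest critical value -3 (a local min of the u-part); v converges to 3. The iterate converges to (-3, 3).

(-3, 3)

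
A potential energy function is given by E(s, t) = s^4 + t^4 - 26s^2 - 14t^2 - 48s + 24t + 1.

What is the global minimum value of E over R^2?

-468

E(s,t) separates as P(s) + Q(t) + 1, so its minimum is min P + min Q + 1.
P'(s) = 4(s - 4)(s + 1)(s + 3) vanishes at s ∈ {-3, -1, 4}; Q'(t) = 4(t - 2)(t - 1)(t + 3) vanishes at t ∈ {-3, 1, 2}.
Local minima of P (where P''>0): P(-3)=-9, P(4)=-352. Local minima of Q: Q(-3)=-117, Q(2)=8.
So the global minimum of E is P(4) + Q(-3) + 1 = -352 − 117 + 1 = -468, attained at (4, -3).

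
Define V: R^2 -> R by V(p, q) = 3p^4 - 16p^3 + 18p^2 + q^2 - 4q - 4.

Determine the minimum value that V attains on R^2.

-35

V(p,q) separates as A(p) + B(q) − 4, so its minimum is min A + min B − 4.
A'(p) = 12p(p - 3)(p - 1) vanishes at p ∈ {0, 1, 3}; B'(q) = 2q - 4 vanishes at q ∈ {2}.
Local minima of A (where A''>0): A(0)=0, A(3)=-27. Local minima of B: B(2)=-4.
So the global minimum of V is A(3) + B(2) − 4 = -27 − 4 − 4 = -35, attained at (3, 2).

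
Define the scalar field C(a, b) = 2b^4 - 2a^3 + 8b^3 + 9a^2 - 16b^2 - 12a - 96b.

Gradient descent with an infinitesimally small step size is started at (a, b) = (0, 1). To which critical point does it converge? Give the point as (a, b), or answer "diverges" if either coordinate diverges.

(1, 2)

C is separable, so gradient descent decouples: a follows -∂C/∂a, b follows -∂C/∂b.
∂C/∂a = -6(a - 2)(a - 1); at a=0 this is -12, so a increases.
∂C/∂b = 8(b - 2)(b + 2)(b + 3); at b=1 this is -96, so b increases.
a converges to its nearest critical value 1 (a local min of the a-part); b converges to 2. The iterate converges to (1, 2).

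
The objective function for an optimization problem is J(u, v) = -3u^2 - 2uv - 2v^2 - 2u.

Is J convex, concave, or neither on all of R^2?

concave

J is quadratic, so its Hessian is the constant matrix H = [[-6, -2], [-2, -4]].
det(H) = 20, tr(H) = -10.
det(H) > 0 and tr(H) < 0, so H is negative definite everywhere: concave.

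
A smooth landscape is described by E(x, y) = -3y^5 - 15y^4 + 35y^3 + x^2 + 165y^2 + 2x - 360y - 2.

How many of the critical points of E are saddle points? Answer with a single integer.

2

E separates as a function of x plus a function of y, so ∇E=0 decouples.
∂E/∂x = 2(x + 1) = 0 at x ∈ {-1}; ∂E/∂y = -15(y - 2)(y - 1)(y + 3)(y + 4) = 0 at y ∈ {-4, -3, 1, 2}.
The Hessian is diagonal: diag(E_xx, E_yy). Second derivatives: E_xx(-1)=2; E_yy(-4)=450, E_yy(-3)=-300, E_yy(1)=300, E_yy(2)=-450.
Saddle points occur where the two diagonal entries have opposite signs: (-1, -3), (-1, 2). Count: 2.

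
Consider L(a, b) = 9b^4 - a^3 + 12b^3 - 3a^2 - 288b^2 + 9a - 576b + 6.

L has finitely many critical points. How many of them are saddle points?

L separates as a function of a plus a function of b, so ∇L=0 decouples.
∂L/∂a = -3(a - 1)(a + 3) = 0 at a ∈ {-3, 1}; ∂L/∂b = 36(b - 4)(b + 1)(b + 4) = 0 at b ∈ {-4, -1, 4}.
The Hessian is diagonal: diag(L_aa, L_bb). Second derivatives: L_aa(-3)=12, L_aa(1)=-12; L_bb(-4)=864, L_bb(-1)=-540, L_bb(4)=1440.
Saddle points occur where the two diagonal entries have opposite signs: (-3, -1), (1, -4), (1, 4). Count: 3.

3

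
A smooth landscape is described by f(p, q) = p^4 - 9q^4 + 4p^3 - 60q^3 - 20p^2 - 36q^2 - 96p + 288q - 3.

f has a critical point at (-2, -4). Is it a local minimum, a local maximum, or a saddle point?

The mixed partial ∂²f/∂p∂q is 0, so the Hessian at any point is diag(f_pp, f_qq) = diag(4(3p^2 + 6p - 10), -36(3q^2 + 10q + 2)).
At (-2, -4): H = diag(-40, -360).
Both eigenvalues are negative, so H is negative definite: a local maximum.

local maximum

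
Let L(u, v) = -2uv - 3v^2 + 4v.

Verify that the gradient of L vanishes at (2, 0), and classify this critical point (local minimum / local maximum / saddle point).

saddle point

∇L = (-2v, -2u - 6v + 4); substituting (2, 0) gives ∇L = (0, 0), so (2, 0) is indeed a critical point.
The Hessian of L is constant: H = [[0, -2], [-2, -6]].
det(H) = 0·(-6) − (-2)² = -4.
Since det(H) < 0, H is indefinite and the critical point is a saddle point.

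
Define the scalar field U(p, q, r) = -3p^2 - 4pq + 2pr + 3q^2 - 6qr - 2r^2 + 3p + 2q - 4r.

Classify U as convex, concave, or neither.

U is quadratic, so its Hessian is the constant matrix H = [[-6, -4, 2], [-4, 6, -6], [2, -6, -4]].
Leading principal minors: -6, -52, 496.
Neither pattern holds ⇒ H is indefinite ⇒ neither convex nor concave.

neither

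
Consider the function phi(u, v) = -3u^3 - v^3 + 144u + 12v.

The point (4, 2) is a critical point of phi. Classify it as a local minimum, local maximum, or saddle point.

The mixed partial ∂²phi/∂u∂v is 0, so the Hessian at any point is diag(phi_uu, phi_vv) = diag(-18u, -6v).
At (4, 2): H = diag(-72, -12).
Both eigenvalues are negative, so H is negative definite: a local maximum.

local maximum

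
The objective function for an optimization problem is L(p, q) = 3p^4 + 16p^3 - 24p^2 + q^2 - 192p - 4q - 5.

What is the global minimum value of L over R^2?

-313

L(p,q) separates as A(p) + B(q) − 5, so its minimum is min A + min B − 5.
A'(p) = 12(p - 2)(p + 2)(p + 4) vanishes at p ∈ {-4, -2, 2}; B'(q) = 2q - 4 vanishes at q ∈ {2}.
Local minima of A (where A''>0): A(-4)=128, A(2)=-304. Local minima of B: B(2)=-4.
So the global minimum of L is A(2) + B(2) − 5 = -304 − 4 − 5 = -313, attained at (2, 2).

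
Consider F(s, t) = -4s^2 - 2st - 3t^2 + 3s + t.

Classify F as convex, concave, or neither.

concave

F is quadratic, so its Hessian is the constant matrix H = [[-8, -2], [-2, -6]].
det(H) = 44, tr(H) = -14.
det(H) > 0 and tr(H) < 0, so H is negative definite everywhere: concave.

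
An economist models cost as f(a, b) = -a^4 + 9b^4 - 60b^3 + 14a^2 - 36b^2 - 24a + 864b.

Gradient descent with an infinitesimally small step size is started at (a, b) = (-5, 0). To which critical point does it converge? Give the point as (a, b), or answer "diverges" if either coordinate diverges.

f is separable, so gradient descent decouples: a follows -∂f/∂a, b follows -∂f/∂b.
∂f/∂a = -4(a - 2)(a - 1)(a + 3); at a=-5 this is 336, so a decreases.
∂f/∂b = 36(b - 4)(b - 3)(b + 2); at b=0 this is 864, so b decreases.
The a-coordinate has no critical point in that direction and runs off to infinity.

diverges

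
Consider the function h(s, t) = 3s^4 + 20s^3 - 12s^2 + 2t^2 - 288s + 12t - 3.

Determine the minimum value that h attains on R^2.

h(s,t) separates as P(s) + Q(t) − 3, so its minimum is min P + min Q − 3.
P'(s) = 12(s - 2)(s + 3)(s + 4) vanishes at s ∈ {-4, -3, 2}; Q'(t) = 4(t + 3) vanishes at t ∈ {-3}.
Local minima of P (where P''>0): P(-4)=448, P(2)=-416. Local minima of Q: Q(-3)=-18.
So the global minimum of h is P(2) + Q(-3) − 3 = -416 − 18 − 3 = -437, attained at (2, -3).

-437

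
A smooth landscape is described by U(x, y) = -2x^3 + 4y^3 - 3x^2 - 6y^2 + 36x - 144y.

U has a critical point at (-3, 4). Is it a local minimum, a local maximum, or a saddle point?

local minimum

The mixed partial ∂²U/∂x∂y is 0, so the Hessian at any point is diag(U_xx, U_yy) = diag(-6(2x + 1), 12(2y - 1)).
At (-3, 4): H = diag(30, 84).
Both eigenvalues are positive, so H is positive definite: a local minimum.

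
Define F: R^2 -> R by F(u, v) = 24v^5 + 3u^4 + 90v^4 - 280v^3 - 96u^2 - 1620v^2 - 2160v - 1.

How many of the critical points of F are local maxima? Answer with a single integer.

F separates as a function of u plus a function of v, so ∇F=0 decouples.
∂F/∂u = 12u(u - 4)(u + 4) = 0 at u ∈ {-4, 0, 4}; ∂F/∂v = 120(v - 3)(v + 1)(v + 2)(v + 3) = 0 at v ∈ {-3, -2, -1, 3}.
The Hessian is diagonal: diag(F_uu, F_vv). Second derivatives: F_uu(-4)=384, F_uu(0)=-192, F_uu(4)=384; F_vv(-3)=-1440, F_vv(-2)=600, F_vv(-1)=-960, F_vv(3)=14400.
Local maxima occur where both diagonal entries negative: (0, -3), (0, -1). Count: 2.

2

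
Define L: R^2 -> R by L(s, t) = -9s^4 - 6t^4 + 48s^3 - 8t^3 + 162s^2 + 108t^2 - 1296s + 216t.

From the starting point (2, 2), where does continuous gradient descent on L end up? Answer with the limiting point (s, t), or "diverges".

(3, -1)

L is separable, so gradient descent decouples: s follows -∂L/∂s, t follows -∂L/∂t.
∂L/∂s = -36(s - 4)(s - 3)(s + 3); at s=2 this is -360, so s increases.
∂L/∂t = -24(t - 3)(t + 1)(t + 3); at t=2 this is 360, so t decreases.
s converges to its nearest critical value 3 (a local min of the s-part); t converges to -1. The iterate converges to (3, -1).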